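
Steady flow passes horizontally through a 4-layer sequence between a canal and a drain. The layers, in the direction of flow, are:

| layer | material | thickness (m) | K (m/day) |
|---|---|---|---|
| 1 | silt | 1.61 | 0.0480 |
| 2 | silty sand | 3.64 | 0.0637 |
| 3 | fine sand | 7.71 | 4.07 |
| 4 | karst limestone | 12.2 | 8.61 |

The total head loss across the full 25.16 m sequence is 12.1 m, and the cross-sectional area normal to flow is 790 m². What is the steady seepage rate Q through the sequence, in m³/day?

Flow is perpendicular to layering, so the layers act in series and the equivalent K is the thickness-weighted harmonic mean.
Total thickness L = 1.61 + 3.64 + 7.71 + 12.2 = 25.16 m.
Σ(b_i/K_i) = 1.61/0.0480 + 3.64/0.0637 + 7.71/4.07 + 12.2/8.61 = 94.00 d.
K_eq = L / Σ(b_i/K_i) = 25.16 / 94.00 = 0.2677 m/day.
Q = K_eq · A · (Δh/L) = 0.2677 × 790 × (12.1/25.16) = 101.7 m³/day.

102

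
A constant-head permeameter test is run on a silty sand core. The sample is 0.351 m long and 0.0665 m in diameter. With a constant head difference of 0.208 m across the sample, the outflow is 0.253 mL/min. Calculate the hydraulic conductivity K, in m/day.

Cross-sectional area A = π·(d/2)² = π × (0.0665/2)² = 0.003473 m².
Convert discharge: 0.253 mL/min = 4.217e-09 m³/s.
Darcy's law rearranged: K = Q·L / (A·Δh) = 4.217e-09 × 0.351 / (0.003473 × 0.208) = 2.049e-06 m/s = 0.1770 m/day.

0.177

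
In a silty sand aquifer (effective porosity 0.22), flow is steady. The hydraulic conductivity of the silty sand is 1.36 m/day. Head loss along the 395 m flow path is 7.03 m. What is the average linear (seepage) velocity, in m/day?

0.110

Hydraulic gradient i = Δh / L = 7.03 / 395 = 0.01780.
Darcy flux q = K · i = 1.360 × 0.01780 = 0.02420 m/day.
Seepage velocity v = q / n_e = 0.02420 / 0.22 = 0.1100 m/day.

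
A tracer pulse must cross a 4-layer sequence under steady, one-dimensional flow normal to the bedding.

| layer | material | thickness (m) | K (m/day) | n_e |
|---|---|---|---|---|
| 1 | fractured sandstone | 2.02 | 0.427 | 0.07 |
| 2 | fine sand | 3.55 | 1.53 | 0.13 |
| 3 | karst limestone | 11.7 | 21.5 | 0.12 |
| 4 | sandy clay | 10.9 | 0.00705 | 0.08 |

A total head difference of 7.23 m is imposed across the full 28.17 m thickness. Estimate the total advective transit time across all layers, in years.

1.69

With flow normal to the layers, continuity requires the same specific discharge q through every layer.
Σ(b_i/K_i) = 2.02/0.427 + 3.55/1.53 + 11.7/21.5 + 10.9/0.00705 = 1554 d.
q = Δh / Σ(b_i/K_i) = 7.23 / 1554 = 0.004653 m/day.
In each layer the seepage velocity is v_i = q/n_i, so the layer transit time is t_i = b_i·n_i / q:
  layer 1 (fractured sandstone): t_1 = 2.02 × 0.07 / 0.004653 = 30.39 d
  layer 2 (fine sand): t_2 = 3.55 × 0.13 / 0.004653 = 99.17 d
  layer 3 (karst limestone): t_3 = 11.7 × 0.12 / 0.004653 = 301.7 d
  layer 4 (sandy clay): t_4 = 10.9 × 0.08 / 0.004653 = 187.4 d
Total t = Σ t_i = 618.7 days = 1.694 years.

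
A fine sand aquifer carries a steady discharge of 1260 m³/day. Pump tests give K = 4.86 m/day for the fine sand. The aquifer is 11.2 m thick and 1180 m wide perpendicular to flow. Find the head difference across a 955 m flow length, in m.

18.7

Cross-sectional area A = 1180 × 11.2 = 13216 m².
From Q = K·A·i, i = Q / (K·A) = 1260 / (4.860 × 13216) = 0.01962.
Head loss Δh = i · L = 0.01962 × 955 = 18.73 m.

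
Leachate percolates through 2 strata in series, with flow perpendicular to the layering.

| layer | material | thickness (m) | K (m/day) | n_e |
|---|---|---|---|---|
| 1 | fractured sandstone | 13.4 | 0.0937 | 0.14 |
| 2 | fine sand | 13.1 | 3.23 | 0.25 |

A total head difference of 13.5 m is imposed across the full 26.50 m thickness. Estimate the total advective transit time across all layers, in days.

56.1

With flow normal to the layers, continuity requires the same specific discharge q through every layer.
Σ(b_i/K_i) = 13.4/0.0937 + 13.1/3.23 = 147.1 d.
q = Δh / Σ(b_i/K_i) = 13.5 / 147.1 = 0.09180 m/day.
In each layer the seepage velocity is v_i = q/n_i, so the layer transit time is t_i = b_i·n_i / q:
  layer 1 (fractured sandstone): t_1 = 13.4 × 0.14 / 0.09180 = 20.44 d
  layer 2 (fine sand): t_2 = 13.1 × 0.25 / 0.09180 = 35.68 d
Total t = Σ t_i = 56.11 days.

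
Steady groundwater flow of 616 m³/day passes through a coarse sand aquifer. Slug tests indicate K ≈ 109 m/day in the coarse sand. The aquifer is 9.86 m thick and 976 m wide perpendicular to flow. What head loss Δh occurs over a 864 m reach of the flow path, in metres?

0.507

Cross-sectional area A = 976 × 9.86 = 9623 m².
From Q = K·A·i, i = Q / (K·A) = 616 / (109.0 × 9623) = 0.0005873.
Head loss Δh = i · L = 0.0005873 × 864 = 0.5074 m.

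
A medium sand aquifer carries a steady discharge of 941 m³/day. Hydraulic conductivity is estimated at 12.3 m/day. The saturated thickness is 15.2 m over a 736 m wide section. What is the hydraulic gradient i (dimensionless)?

0.00684

Cross-sectional area A = 736 × 15.2 = 11187 m².
From Q = K·A·i, i = Q / (K·A) = 941 / (12.30 × 11187) = 0.006839.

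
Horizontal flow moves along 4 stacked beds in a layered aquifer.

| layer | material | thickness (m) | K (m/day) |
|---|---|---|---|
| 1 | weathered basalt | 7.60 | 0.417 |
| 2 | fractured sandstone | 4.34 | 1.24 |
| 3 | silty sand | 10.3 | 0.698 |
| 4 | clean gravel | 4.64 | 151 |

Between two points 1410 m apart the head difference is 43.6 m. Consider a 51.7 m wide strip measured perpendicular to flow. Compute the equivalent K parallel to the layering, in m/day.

26.7

Flow is parallel to layering, so each bed carries its own Darcy discharge and the transmissivities add.
Σ(K_i·b_i) = 0.417×7.60 + 1.24×4.34 + 0.698×10.3 + 151×4.64 = 716.4 m²/day.
Total thickness b = 26.88 m, so K_eq = Σ(K_i·b_i)/b = 26.65 m/day.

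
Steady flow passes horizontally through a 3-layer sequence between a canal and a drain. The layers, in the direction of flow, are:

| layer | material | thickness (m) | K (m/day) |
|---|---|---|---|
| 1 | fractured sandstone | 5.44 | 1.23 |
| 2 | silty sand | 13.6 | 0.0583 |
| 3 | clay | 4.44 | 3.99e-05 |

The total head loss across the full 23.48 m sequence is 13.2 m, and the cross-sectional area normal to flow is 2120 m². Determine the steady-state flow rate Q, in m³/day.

Flow is perpendicular to layering, so the layers act in series and the equivalent K is the thickness-weighted harmonic mean.
Total thickness L = 5.44 + 13.6 + 4.44 = 23.48 m.
Σ(b_i/K_i) = 5.44/1.23 + 13.6/0.0583 + 4.44/3.99e-05 = 1.115e+05 d.
K_eq = L / Σ(b_i/K_i) = 23.48 / 1.115e+05 = 0.0002106 m/day.
Q = K_eq · A · (Δh/L) = 0.0002106 × 2120 × (13.2/23.48) = 0.2509 m³/day.

0.251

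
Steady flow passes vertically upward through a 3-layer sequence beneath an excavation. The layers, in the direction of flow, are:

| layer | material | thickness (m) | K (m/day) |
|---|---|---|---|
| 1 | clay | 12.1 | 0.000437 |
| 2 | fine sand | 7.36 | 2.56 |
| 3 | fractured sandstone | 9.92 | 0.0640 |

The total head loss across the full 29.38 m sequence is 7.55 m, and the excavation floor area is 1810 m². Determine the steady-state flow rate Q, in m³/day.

Flow is perpendicular to layering, so the layers act in series and the equivalent K is the thickness-weighted harmonic mean.
Total thickness L = 12.1 + 7.36 + 9.92 = 29.38 m.
Σ(b_i/K_i) = 12.1/0.000437 + 7.36/2.56 + 9.92/0.0640 = 27847 d.
K_eq = L / Σ(b_i/K_i) = 29.38 / 27847 = 0.001055 m/day.
Q = K_eq · A · (Δh/L) = 0.001055 × 1810 × (7.55/29.38) = 0.4907 m³/day.

0.491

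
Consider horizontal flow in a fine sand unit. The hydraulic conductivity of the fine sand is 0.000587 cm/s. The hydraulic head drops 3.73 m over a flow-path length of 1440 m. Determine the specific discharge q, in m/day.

Convert K: 0.000587 cm/s × 864 = 0.5072 m/day.
Hydraulic gradient i = Δh / L = 3.73 / 1440 = 0.002590.
Specific discharge q = K · i = 0.5072 × 0.002590 = 0.001314 m/day.

0.00131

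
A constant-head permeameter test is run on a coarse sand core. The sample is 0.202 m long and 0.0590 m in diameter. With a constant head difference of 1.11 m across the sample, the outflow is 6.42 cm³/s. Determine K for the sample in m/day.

36.9

Cross-sectional area A = π·(d/2)² = π × (0.0590/2)² = 0.002734 m².
Convert discharge: 6.42 cm³/s = 6.420e-06 m³/s.
Darcy's law rearranged: K = Q·L / (A·Δh) = 6.420e-06 × 0.202 / (0.002734 × 1.11) = 0.0004273 m/s = 36.92 m/day.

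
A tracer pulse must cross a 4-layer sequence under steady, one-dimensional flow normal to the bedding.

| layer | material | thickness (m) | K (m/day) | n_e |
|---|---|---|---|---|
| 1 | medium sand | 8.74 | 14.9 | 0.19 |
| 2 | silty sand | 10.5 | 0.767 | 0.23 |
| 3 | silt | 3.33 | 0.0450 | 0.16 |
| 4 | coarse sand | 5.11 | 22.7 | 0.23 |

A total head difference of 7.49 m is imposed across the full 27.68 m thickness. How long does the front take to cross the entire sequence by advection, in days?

68.3

With flow normal to the layers, continuity requires the same specific discharge q through every layer.
Σ(b_i/K_i) = 8.74/14.9 + 10.5/0.767 + 3.33/0.0450 + 5.11/22.7 = 88.50 d.
q = Δh / Σ(b_i/K_i) = 7.49 / 88.50 = 0.08463 m/day.
In each layer the seepage velocity is v_i = q/n_i, so the layer transit time is t_i = b_i·n_i / q:
  layer 1 (medium sand): t_1 = 8.74 × 0.19 / 0.08463 = 19.62 d
  layer 2 (silty sand): t_2 = 10.5 × 0.23 / 0.08463 = 28.54 d
  layer 3 (silt): t_3 = 3.33 × 0.16 / 0.08463 = 6.296 d
  layer 4 (coarse sand): t_4 = 5.11 × 0.23 / 0.08463 = 13.89 d
Total t = Σ t_i = 68.34 days.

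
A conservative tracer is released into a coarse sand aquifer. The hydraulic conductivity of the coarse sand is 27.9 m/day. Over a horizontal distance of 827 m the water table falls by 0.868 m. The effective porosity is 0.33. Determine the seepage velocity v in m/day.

0.0887

Hydraulic gradient i = Δh / L = 0.868 / 827 = 0.001050.
Darcy flux q = K · i = 27.90 × 0.001050 = 0.02928 m/day.
Seepage velocity v = q / n_e = 0.02928 / 0.33 = 0.08874 m/day.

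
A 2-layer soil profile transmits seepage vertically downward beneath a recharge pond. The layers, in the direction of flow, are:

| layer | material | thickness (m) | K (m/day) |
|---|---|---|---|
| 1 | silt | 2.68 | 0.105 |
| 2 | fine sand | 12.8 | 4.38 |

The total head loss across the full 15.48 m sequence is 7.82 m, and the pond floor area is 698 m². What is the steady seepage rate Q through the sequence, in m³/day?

Flow is perpendicular to layering, so the layers act in series and the equivalent K is the thickness-weighted harmonic mean.
Total thickness L = 2.68 + 12.8 = 15.48 m.
Σ(b_i/K_i) = 2.68/0.105 + 12.8/4.38 = 28.45 d.
K_eq = L / Σ(b_i/K_i) = 15.48 / 28.45 = 0.5442 m/day.
Q = K_eq · A · (Δh/L) = 0.5442 × 698 × (7.82/15.48) = 191.9 m³/day.

192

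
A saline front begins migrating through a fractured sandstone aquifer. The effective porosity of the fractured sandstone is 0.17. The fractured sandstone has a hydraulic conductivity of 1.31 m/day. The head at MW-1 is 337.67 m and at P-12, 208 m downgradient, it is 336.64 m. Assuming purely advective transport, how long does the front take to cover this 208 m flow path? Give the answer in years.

Hydraulic gradient i = (337.67 − 336.64) / 208 = 1.03 / 208 = 0.004952.
Darcy flux q = K · i = 1.310 × 0.004952 = 0.006487 m/day.
Seepage velocity v = q / n_e = 0.006487 / 0.17 = 0.03816 m/day.
Travel time t = L / v = 208 / 0.03816 = 5451 days = 14.92 years.

14.9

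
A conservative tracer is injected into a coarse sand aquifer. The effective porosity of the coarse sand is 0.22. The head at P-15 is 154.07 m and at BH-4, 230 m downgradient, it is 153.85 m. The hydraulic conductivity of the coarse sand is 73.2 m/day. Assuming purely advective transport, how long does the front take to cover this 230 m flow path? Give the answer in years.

1.98

Hydraulic gradient i = (154.07 − 153.85) / 230 = 0.22 / 230 = 0.0009565.
Darcy flux q = K · i = 73.20 × 0.0009565 = 0.07002 m/day.
Seepage velocity v = q / n_e = 0.07002 / 0.22 = 0.3183 m/day.
Travel time t = L / v = 230 / 0.3183 = 722.7 days = 1.979 years.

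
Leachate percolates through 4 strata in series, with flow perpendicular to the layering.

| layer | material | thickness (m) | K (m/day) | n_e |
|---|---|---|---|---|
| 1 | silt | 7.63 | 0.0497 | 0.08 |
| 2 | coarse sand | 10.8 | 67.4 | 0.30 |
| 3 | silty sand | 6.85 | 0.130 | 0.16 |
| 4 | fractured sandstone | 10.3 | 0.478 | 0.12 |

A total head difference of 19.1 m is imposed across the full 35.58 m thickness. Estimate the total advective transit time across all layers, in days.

With flow normal to the layers, continuity requires the same specific discharge q through every layer.
Σ(b_i/K_i) = 7.63/0.0497 + 10.8/67.4 + 6.85/0.130 + 10.3/0.478 = 227.9 d.
q = Δh / Σ(b_i/K_i) = 19.1 / 227.9 = 0.08380 m/day.
In each layer the seepage velocity is v_i = q/n_i, so the layer transit time is t_i = b_i·n_i / q:
  layer 1 (silt): t_1 = 7.63 × 0.08 / 0.08380 = 7.284 d
  layer 2 (coarse sand): t_2 = 10.8 × 0.30 / 0.08380 = 38.66 d
  layer 3 (silty sand): t_3 = 6.85 × 0.16 / 0.08380 = 13.08 d
  layer 4 (fractured sandstone): t_4 = 10.3 × 0.12 / 0.08380 = 14.75 d
Total t = Σ t_i = 73.78 days.

73.8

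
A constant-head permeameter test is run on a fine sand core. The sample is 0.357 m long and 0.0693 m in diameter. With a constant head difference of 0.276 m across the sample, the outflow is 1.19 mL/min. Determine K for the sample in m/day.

Cross-sectional area A = π·(d/2)² = π × (0.0693/2)² = 0.003772 m².
Convert discharge: 1.19 mL/min = 1.983e-08 m³/s.
Darcy's law rearranged: K = Q·L / (A·Δh) = 1.983e-08 × 0.357 / (0.003772 × 0.276) = 6.801e-06 m/s = 0.5876 m/day.

0.588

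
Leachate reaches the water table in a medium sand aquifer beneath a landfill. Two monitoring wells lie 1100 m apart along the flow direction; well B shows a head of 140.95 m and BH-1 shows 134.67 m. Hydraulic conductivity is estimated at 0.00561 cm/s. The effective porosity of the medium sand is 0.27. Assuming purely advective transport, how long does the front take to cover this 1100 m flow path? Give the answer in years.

Convert K: 0.00561 cm/s × 864 = 4.847 m/day.
Hydraulic gradient i = (140.95 − 134.67) / 1100 = 6.28 / 1100 = 0.005709.
Darcy flux q = K · i = 4.847 × 0.005709 = 0.02767 m/day.
Seepage velocity v = q / n_e = 0.02767 / 0.27 = 0.1025 m/day.
Travel time t = L / v = 1100 / 0.1025 = 10733 days = 29.38 years.

29.4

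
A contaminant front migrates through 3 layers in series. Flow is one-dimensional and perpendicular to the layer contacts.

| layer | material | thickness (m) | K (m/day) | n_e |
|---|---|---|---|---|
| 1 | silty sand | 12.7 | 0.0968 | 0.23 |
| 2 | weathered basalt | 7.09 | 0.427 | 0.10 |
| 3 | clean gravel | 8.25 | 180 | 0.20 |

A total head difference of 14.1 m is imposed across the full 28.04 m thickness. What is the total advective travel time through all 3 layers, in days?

55.4

With flow normal to the layers, continuity requires the same specific discharge q through every layer.
Σ(b_i/K_i) = 12.7/0.0968 + 7.09/0.427 + 8.25/180 = 147.8 d.
q = Δh / Σ(b_i/K_i) = 14.1 / 147.8 = 0.09537 m/day.
In each layer the seepage velocity is v_i = q/n_i, so the layer transit time is t_i = b_i·n_i / q:
  layer 1 (silty sand): t_1 = 12.7 × 0.23 / 0.09537 = 30.63 d
  layer 2 (weathered basalt): t_2 = 7.09 × 0.10 / 0.09537 = 7.434 d
  layer 3 (clean gravel): t_3 = 8.25 × 0.20 / 0.09537 = 17.30 d
Total t = Σ t_i = 55.36 days.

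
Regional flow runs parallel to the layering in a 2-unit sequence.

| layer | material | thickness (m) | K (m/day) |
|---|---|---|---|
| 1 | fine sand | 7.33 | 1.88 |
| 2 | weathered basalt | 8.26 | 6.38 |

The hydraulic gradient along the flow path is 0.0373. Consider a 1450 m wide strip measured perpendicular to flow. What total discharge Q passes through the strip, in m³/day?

3600

Flow is parallel to layering, so each bed carries its own Darcy discharge and the transmissivities add.
Σ(K_i·b_i) = 1.88×7.33 + 6.38×8.26 = 66.48 m²/day.
Hydraulic gradient i = 0.0373.
Q = Σ(K_i·b_i) · W · i = 66.48 × 1450 × 0.03730 = 3596 m³/day.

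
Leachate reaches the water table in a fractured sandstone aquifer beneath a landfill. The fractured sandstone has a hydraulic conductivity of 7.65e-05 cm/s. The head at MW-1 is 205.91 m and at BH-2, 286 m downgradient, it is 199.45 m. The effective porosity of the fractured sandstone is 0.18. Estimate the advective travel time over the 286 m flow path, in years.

Convert K: 7.65e-05 cm/s × 864 = 0.06610 m/day.
Hydraulic gradient i = (205.91 − 199.45) / 286 = 6.46 / 286 = 0.02259.
Darcy flux q = K · i = 0.06610 × 0.02259 = 0.001493 m/day.
Seepage velocity v = q / n_e = 0.001493 / 0.18 = 0.008294 m/day.
Travel time t = L / v = 286 / 0.008294 = 34482 days = 94.41 years.

94.4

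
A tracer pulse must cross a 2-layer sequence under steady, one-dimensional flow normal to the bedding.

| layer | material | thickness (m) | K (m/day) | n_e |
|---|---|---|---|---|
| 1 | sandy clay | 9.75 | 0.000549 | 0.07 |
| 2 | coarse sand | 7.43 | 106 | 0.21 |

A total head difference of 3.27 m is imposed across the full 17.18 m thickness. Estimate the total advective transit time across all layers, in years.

With flow normal to the layers, continuity requires the same specific discharge q through every layer.
Σ(b_i/K_i) = 9.75/0.000549 + 7.43/106 = 17760 d.
q = Δh / Σ(b_i/K_i) = 3.27 / 17760 = 0.0001841 m/day.
In each layer the seepage velocity is v_i = q/n_i, so the layer transit time is t_i = b_i·n_i / q:
  layer 1 (sandy clay): t_1 = 9.75 × 0.07 / 0.0001841 = 3707 d
  layer 2 (coarse sand): t_2 = 7.43 × 0.21 / 0.0001841 = 8474 d
Total t = Σ t_i = 12181 days = 33.35 years.

33.3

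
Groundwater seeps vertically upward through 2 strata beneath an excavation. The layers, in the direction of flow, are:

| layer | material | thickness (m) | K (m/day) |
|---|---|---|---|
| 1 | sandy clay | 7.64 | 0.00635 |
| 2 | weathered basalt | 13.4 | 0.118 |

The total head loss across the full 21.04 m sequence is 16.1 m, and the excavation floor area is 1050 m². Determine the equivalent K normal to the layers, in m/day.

0.0160

Flow is perpendicular to layering, so the layers act in series and the equivalent K is the thickness-weighted harmonic mean.
Total thickness L = 7.64 + 13.4 = 21.04 m.
Σ(b_i/K_i) = 7.64/0.00635 + 13.4/0.118 = 1317 d.
K_eq = L / Σ(b_i/K_i) = 21.04 / 1317 = 0.01598 m/day.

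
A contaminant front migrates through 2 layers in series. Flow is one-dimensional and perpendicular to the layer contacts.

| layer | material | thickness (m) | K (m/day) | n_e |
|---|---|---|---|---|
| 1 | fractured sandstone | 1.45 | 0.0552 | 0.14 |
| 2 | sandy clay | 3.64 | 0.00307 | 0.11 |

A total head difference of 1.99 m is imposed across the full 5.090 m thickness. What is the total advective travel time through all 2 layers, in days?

367

With flow normal to the layers, continuity requires the same specific discharge q through every layer.
Σ(b_i/K_i) = 1.45/0.0552 + 3.64/0.00307 = 1212 d.
q = Δh / Σ(b_i/K_i) = 1.99 / 1212 = 0.001642 m/day.
In each layer the seepage velocity is v_i = q/n_i, so the layer transit time is t_i = b_i·n_i / q:
  layer 1 (fractured sandstone): t_1 = 1.45 × 0.14 / 0.001642 = 123.6 d
  layer 2 (sandy clay): t_2 = 3.64 × 0.11 / 0.001642 = 243.8 d
Total t = Σ t_i = 367.5 days.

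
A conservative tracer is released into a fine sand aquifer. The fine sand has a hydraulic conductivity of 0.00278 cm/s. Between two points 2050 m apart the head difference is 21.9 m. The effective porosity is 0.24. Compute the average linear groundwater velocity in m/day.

Convert K: 0.00278 cm/s × 864 = 2.402 m/day.
Hydraulic gradient i = Δh / L = 21.9 / 2050 = 0.01068.
Darcy flux q = K · i = 2.402 × 0.01068 = 0.02566 m/day.
Seepage velocity v = q / n_e = 0.02566 / 0.24 = 0.1069 m/day.

0.107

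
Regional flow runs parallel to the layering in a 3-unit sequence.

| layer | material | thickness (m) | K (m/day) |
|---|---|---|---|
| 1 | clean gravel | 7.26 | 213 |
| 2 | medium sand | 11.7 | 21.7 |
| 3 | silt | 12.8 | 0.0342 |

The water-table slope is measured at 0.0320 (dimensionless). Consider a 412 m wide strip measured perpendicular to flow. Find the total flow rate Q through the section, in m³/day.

Flow is parallel to layering, so each bed carries its own Darcy discharge and the transmissivities add.
Σ(K_i·b_i) = 213×7.26 + 21.7×11.7 + 0.0342×12.8 = 1801 m²/day.
Hydraulic gradient i = 0.0320.
Q = Σ(K_i·b_i) · W · i = 1801 × 412 × 0.03200 = 23741 m³/day.

23700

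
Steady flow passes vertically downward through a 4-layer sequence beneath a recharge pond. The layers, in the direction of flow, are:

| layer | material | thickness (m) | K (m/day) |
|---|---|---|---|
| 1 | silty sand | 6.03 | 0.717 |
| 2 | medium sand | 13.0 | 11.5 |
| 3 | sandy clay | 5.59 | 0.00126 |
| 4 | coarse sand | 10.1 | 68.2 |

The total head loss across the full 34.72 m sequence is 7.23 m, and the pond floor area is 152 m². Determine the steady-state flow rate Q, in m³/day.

Flow is perpendicular to layering, so the layers act in series and the equivalent K is the thickness-weighted harmonic mean.
Total thickness L = 6.03 + 13.0 + 5.59 + 10.1 = 34.72 m.
Σ(b_i/K_i) = 6.03/0.717 + 13.0/11.5 + 5.59/0.00126 + 10.1/68.2 = 4446 d.
K_eq = L / Σ(b_i/K_i) = 34.72 / 4446 = 0.007809 m/day.
Q = K_eq · A · (Δh/L) = 0.007809 × 152 × (7.23/34.72) = 0.2472 m³/day.

0.247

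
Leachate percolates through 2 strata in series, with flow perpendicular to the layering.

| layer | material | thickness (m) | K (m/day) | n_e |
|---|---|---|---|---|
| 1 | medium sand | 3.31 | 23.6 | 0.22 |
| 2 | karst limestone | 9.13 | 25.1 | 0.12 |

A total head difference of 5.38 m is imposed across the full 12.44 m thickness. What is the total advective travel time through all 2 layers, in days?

With flow normal to the layers, continuity requires the same specific discharge q through every layer.
Σ(b_i/K_i) = 3.31/23.6 + 9.13/25.1 = 0.5040 d.
q = Δh / Σ(b_i/K_i) = 5.38 / 0.5040 = 10.67 m/day.
In each layer the seepage velocity is v_i = q/n_i, so the layer transit time is t_i = b_i·n_i / q:
  layer 1 (medium sand): t_1 = 3.31 × 0.22 / 10.67 = 0.06822 d
  layer 2 (karst limestone): t_2 = 9.13 × 0.12 / 10.67 = 0.1026 d
Total t = Σ t_i = 0.1709 days.

0.171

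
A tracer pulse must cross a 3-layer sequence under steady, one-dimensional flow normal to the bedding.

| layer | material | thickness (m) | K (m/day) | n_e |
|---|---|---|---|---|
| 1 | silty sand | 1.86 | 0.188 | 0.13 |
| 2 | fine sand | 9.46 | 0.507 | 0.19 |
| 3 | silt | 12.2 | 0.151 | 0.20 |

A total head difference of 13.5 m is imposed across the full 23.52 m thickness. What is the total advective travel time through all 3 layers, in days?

With flow normal to the layers, continuity requires the same specific discharge q through every layer.
Σ(b_i/K_i) = 1.86/0.188 + 9.46/0.507 + 12.2/0.151 = 109.3 d.
q = Δh / Σ(b_i/K_i) = 13.5 / 109.3 = 0.1235 m/day.
In each layer the seepage velocity is v_i = q/n_i, so the layer transit time is t_i = b_i·n_i / q:
  layer 1 (silty sand): t_1 = 1.86 × 0.13 / 0.1235 = 1.959 d
  layer 2 (fine sand): t_2 = 9.46 × 0.19 / 0.1235 = 14.56 d
  layer 3 (silt): t_3 = 12.2 × 0.20 / 0.1235 = 19.76 d
Total t = Σ t_i = 36.28 days.

36.3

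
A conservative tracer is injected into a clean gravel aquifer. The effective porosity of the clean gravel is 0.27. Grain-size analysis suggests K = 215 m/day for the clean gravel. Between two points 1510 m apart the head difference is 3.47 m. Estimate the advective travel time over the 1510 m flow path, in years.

2.26

Hydraulic gradient i = Δh / L = 3.47 / 1510 = 0.002298.
Darcy flux q = K · i = 215.0 × 0.002298 = 0.4941 m/day.
Seepage velocity v = q / n_e = 0.4941 / 0.27 = 1.830 m/day.
Travel time t = L / v = 1510 / 1.830 = 825.2 days = 2.259 years.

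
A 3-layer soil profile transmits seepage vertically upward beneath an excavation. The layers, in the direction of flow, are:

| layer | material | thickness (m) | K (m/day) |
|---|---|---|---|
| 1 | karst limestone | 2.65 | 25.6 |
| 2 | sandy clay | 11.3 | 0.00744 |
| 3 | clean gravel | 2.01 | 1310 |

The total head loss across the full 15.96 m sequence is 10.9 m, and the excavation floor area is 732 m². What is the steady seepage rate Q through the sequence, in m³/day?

Flow is perpendicular to layering, so the layers act in series and the equivalent K is the thickness-weighted harmonic mean.
Total thickness L = 2.65 + 11.3 + 2.01 = 15.96 m.
Σ(b_i/K_i) = 2.65/25.6 + 11.3/0.00744 + 2.01/1310 = 1519 d.
K_eq = L / Σ(b_i/K_i) = 15.96 / 1519 = 0.01051 m/day.
Q = K_eq · A · (Δh/L) = 0.01051 × 732 × (10.9/15.96) = 5.253 m³/day.

5.25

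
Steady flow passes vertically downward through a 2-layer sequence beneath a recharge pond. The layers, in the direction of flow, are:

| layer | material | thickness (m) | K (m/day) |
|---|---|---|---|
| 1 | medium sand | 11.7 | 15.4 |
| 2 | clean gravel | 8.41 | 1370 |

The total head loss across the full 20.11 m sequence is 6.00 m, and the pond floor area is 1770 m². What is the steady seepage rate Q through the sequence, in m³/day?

13900

Flow is perpendicular to layering, so the layers act in series and the equivalent K is the thickness-weighted harmonic mean.
Total thickness L = 11.7 + 8.41 = 20.11 m.
Σ(b_i/K_i) = 11.7/15.4 + 8.41/1370 = 0.7659 d.
K_eq = L / Σ(b_i/K_i) = 20.11 / 0.7659 = 26.26 m/day.
Q = K_eq · A · (Δh/L) = 26.26 × 1770 × (6.00/20.11) = 13866 m³/day.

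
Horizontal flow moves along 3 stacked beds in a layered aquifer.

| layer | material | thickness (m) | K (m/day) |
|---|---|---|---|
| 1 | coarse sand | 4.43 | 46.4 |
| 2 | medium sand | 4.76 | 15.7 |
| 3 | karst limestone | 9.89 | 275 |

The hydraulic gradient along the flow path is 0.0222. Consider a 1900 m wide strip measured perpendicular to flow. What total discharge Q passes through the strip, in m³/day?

Flow is parallel to layering, so each bed carries its own Darcy discharge and the transmissivities add.
Σ(K_i·b_i) = 46.4×4.43 + 15.7×4.76 + 275×9.89 = 3000 m²/day.
Hydraulic gradient i = 0.0222.
Q = Σ(K_i·b_i) · W · i = 3000 × 1900 × 0.02220 = 1.265e+05 m³/day.

127000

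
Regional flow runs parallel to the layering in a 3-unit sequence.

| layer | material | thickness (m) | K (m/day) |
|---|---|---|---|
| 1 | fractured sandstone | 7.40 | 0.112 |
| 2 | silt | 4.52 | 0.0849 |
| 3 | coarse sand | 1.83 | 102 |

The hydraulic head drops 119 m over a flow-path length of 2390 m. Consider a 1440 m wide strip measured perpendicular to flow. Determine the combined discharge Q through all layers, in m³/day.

13500

Flow is parallel to layering, so each bed carries its own Darcy discharge and the transmissivities add.
Σ(K_i·b_i) = 0.112×7.40 + 0.0849×4.52 + 102×1.83 = 187.9 m²/day.
Hydraulic gradient i = Δh / L = 119 / 2390 = 0.04979.
Q = Σ(K_i·b_i) · W · i = 187.9 × 1440 × 0.04979 = 13470 m³/day.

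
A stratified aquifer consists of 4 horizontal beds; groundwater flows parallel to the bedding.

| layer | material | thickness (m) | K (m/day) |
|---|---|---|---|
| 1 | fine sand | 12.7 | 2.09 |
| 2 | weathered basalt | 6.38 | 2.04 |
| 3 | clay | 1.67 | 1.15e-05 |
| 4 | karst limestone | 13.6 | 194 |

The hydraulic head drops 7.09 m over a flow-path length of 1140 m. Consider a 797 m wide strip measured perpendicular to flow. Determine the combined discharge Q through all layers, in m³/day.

Flow is parallel to layering, so each bed carries its own Darcy discharge and the transmissivities add.
Σ(K_i·b_i) = 2.09×12.7 + 2.04×6.38 + 1.15e-05×1.67 + 194×13.6 = 2678 m²/day.
Hydraulic gradient i = Δh / L = 7.09 / 1140 = 0.006219.
Q = Σ(K_i·b_i) · W · i = 2678 × 797 × 0.006219 = 13274 m³/day.

13300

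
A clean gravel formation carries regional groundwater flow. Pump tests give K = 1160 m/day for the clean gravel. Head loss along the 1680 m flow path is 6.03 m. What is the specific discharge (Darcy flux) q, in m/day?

Hydraulic gradient i = Δh / L = 6.03 / 1680 = 0.003589.
Specific discharge q = K · i = 1160 × 0.003589 = 4.164 m/day.

4.16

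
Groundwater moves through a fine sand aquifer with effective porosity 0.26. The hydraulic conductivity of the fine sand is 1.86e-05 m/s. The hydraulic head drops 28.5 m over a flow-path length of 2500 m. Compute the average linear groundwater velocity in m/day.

0.0705

Convert K: 1.86e-05 m/s × 86400 = 1.607 m/day.
Hydraulic gradient i = Δh / L = 28.5 / 2500 = 0.01140.
Darcy flux q = K · i = 1.607 × 0.01140 = 0.01832 m/day.
Seepage velocity v = q / n_e = 0.01832 / 0.26 = 0.07046 m/day.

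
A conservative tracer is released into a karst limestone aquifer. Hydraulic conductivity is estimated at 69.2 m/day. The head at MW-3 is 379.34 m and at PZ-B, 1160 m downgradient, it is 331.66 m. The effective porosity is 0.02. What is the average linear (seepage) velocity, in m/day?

142

Hydraulic gradient i = (379.34 − 331.66) / 1160 = 47.68 / 1160 = 0.04110.
Darcy flux q = K · i = 69.20 × 0.04110 = 2.844 m/day.
Seepage velocity v = q / n_e = 2.844 / 0.02 = 142.2 m/day.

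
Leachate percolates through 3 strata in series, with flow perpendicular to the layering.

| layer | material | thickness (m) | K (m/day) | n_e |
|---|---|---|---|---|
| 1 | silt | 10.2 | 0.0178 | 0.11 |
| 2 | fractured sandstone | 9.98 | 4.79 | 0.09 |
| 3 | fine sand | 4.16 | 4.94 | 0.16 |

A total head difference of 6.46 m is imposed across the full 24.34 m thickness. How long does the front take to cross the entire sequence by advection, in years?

0.656

With flow normal to the layers, continuity requires the same specific discharge q through every layer.
Σ(b_i/K_i) = 10.2/0.0178 + 9.98/4.79 + 4.16/4.94 = 576.0 d.
q = Δh / Σ(b_i/K_i) = 6.46 / 576.0 = 0.01122 m/day.
In each layer the seepage velocity is v_i = q/n_i, so the layer transit time is t_i = b_i·n_i / q:
  layer 1 (silt): t_1 = 10.2 × 0.11 / 0.01122 = 100.0 d
  layer 2 (fractured sandstone): t_2 = 9.98 × 0.09 / 0.01122 = 80.08 d
  layer 3 (fine sand): t_3 = 4.16 × 0.16 / 0.01122 = 59.34 d
Total t = Σ t_i = 239.5 days = 0.6556 years.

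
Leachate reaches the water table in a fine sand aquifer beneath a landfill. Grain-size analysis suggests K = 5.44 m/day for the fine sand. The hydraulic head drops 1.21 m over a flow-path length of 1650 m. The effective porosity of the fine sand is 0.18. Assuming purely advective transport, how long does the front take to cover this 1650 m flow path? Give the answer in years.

Hydraulic gradient i = Δh / L = 1.21 / 1650 = 0.0007333.
Darcy flux q = K · i = 5.440 × 0.0007333 = 0.003989 m/day.
Seepage velocity v = q / n_e = 0.003989 / 0.18 = 0.02216 m/day.
Travel time t = L / v = 1650 / 0.02216 = 74449 days = 203.8 years.

204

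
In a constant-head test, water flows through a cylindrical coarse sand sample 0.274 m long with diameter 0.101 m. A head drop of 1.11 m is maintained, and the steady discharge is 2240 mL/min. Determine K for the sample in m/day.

99.4

Cross-sectional area A = π·(d/2)² = π × (0.101/2)² = 0.008012 m².
Convert discharge: 2240 mL/min = 3.733e-05 m³/s.
Darcy's law rearranged: K = Q·L / (A·Δh) = 3.733e-05 × 0.274 / (0.008012 × 1.11) = 0.001150 m/s = 99.38 m/day.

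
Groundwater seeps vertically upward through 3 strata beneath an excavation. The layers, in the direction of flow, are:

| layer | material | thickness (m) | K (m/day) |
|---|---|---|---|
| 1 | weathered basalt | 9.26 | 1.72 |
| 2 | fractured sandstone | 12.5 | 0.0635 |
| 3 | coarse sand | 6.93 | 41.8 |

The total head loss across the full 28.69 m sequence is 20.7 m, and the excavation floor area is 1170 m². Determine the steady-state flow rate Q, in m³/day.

Flow is perpendicular to layering, so the layers act in series and the equivalent K is the thickness-weighted harmonic mean.
Total thickness L = 9.26 + 12.5 + 6.93 = 28.69 m.
Σ(b_i/K_i) = 9.26/1.72 + 12.5/0.0635 + 6.93/41.8 = 202.4 d.
K_eq = L / Σ(b_i/K_i) = 28.69 / 202.4 = 0.1417 m/day.
Q = K_eq · A · (Δh/L) = 0.1417 × 1170 × (20.7/28.69) = 119.7 m³/day.

120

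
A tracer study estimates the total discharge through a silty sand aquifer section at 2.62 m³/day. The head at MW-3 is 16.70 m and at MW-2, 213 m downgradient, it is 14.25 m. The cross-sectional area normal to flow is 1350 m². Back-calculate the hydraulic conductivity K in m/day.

0.169

Hydraulic gradient i = (16.70 − 14.25) / 213 = 2.45 / 213 = 0.01150.
From Q = K·A·i, K = Q / (A·i) = 2.62 / (1350 × 0.01150) = 0.1687 m/day.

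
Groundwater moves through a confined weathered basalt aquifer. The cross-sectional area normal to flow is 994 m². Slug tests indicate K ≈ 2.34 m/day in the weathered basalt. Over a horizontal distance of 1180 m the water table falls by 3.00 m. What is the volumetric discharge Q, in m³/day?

5.91

Hydraulic gradient i = Δh / L = 3.00 / 1180 = 0.002542.
Darcy's law: Q = K · A · i = 2.340 × 994.0 × 0.002542 = 5.913 m³/day.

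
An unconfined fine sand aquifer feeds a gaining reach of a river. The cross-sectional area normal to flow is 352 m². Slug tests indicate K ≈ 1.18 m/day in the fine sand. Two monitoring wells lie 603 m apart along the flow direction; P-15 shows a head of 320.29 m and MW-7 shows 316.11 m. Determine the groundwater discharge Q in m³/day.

2.88

Hydraulic gradient i = (320.29 − 316.11) / 603 = 4.18 / 603 = 0.006932.
Darcy's law: Q = K · A · i = 1.180 × 352.0 × 0.006932 = 2.879 m³/day.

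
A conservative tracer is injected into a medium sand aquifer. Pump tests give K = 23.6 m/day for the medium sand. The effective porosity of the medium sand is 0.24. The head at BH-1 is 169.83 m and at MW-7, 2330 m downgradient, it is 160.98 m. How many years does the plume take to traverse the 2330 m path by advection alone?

Hydraulic gradient i = (169.83 − 160.98) / 2330 = 8.85 / 2330 = 0.003798.
Darcy flux q = K · i = 23.60 × 0.003798 = 0.08964 m/day.
Seepage velocity v = q / n_e = 0.08964 / 0.24 = 0.3735 m/day.
Travel time t = L / v = 2330 / 0.3735 = 6238 days = 17.08 years.

17.1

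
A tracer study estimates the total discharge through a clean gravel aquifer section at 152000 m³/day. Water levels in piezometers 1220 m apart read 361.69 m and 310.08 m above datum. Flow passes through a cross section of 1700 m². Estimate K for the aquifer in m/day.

2110

Hydraulic gradient i = (361.69 − 310.08) / 1220 = 51.61 / 1220 = 0.04230.
From Q = K·A·i, K = Q / (A·i) = 152000 / (1700 × 0.04230) = 2114 m/day.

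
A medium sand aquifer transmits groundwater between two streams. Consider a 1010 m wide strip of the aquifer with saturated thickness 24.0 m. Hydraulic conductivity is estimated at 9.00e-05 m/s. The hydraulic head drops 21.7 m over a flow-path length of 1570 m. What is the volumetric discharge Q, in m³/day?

2610

Convert K: 9.00e-05 m/s × 86400 = 7.776 m/day.
Cross-sectional area A = 1010 × 24.0 = 24240 m².
Hydraulic gradient i = Δh / L = 21.7 / 1570 = 0.01382.
Darcy's law: Q = K · A · i = 7.776 × 24240 × 0.01382 = 2605 m³/day.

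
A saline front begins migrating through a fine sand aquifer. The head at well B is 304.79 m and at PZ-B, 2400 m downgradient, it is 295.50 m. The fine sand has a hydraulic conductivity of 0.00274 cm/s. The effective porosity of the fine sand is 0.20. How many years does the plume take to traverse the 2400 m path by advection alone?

Convert K: 0.00274 cm/s × 864 = 2.367 m/day.
Hydraulic gradient i = (304.79 − 295.50) / 2400 = 9.29 / 2400 = 0.003871.
Darcy flux q = K · i = 2.367 × 0.003871 = 0.009164 m/day.
Seepage velocity v = q / n_e = 0.009164 / 0.20 = 0.04582 m/day.
Travel time t = L / v = 2400 / 0.04582 = 52381 days = 143.4 years.

143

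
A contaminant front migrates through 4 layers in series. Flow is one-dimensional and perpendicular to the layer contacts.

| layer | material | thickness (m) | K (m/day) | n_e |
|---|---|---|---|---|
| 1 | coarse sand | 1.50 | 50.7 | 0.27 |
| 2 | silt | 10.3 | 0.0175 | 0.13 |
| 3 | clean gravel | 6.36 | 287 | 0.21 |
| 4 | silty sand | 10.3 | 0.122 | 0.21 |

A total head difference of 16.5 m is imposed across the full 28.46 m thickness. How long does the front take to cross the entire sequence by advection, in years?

0.585

With flow normal to the layers, continuity requires the same specific discharge q through every layer.
Σ(b_i/K_i) = 1.50/50.7 + 10.3/0.0175 + 6.36/287 + 10.3/0.122 = 673.0 d.
q = Δh / Σ(b_i/K_i) = 16.5 / 673.0 = 0.02452 m/day.
In each layer the seepage velocity is v_i = q/n_i, so the layer transit time is t_i = b_i·n_i / q:
  layer 1 (coarse sand): t_1 = 1.50 × 0.27 / 0.02452 = 16.52 d
  layer 2 (silt): t_2 = 10.3 × 0.13 / 0.02452 = 54.62 d
  layer 3 (clean gravel): t_3 = 6.36 × 0.21 / 0.02452 = 54.48 d
  layer 4 (silty sand): t_4 = 10.3 × 0.21 / 0.02452 = 88.23 d
Total t = Σ t_i = 213.9 days = 0.5855 years.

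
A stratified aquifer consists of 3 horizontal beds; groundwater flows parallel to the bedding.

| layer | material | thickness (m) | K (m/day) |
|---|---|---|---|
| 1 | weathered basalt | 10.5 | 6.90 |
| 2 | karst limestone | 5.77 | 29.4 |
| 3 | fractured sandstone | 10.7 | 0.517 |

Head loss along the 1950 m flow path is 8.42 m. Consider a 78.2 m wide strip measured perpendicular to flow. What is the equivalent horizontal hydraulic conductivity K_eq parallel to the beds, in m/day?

9.18

Flow is parallel to layering, so each bed carries its own Darcy discharge and the transmissivities add.
Σ(K_i·b_i) = 6.90×10.5 + 29.4×5.77 + 0.517×10.7 = 247.6 m²/day.
Total thickness b = 26.97 m, so K_eq = Σ(K_i·b_i)/b = 9.181 m/day.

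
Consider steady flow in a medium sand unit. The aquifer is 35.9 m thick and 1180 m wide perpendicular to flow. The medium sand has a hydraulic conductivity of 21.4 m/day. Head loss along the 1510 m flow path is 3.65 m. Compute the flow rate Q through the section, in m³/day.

Cross-sectional area A = 1180 × 35.9 = 42362 m².
Hydraulic gradient i = Δh / L = 3.65 / 1510 = 0.002417.
Darcy's law: Q = K · A · i = 21.40 × 42362 × 0.002417 = 2191 m³/day.

2190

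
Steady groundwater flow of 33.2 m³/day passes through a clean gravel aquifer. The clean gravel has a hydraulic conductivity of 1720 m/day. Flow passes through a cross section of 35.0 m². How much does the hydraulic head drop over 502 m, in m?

From Q = K·A·i, i = Q / (K·A) = 33.2 / (1720 × 35.00) = 0.0005515.
Head loss Δh = i · L = 0.0005515 × 502 = 0.2769 m.

0.277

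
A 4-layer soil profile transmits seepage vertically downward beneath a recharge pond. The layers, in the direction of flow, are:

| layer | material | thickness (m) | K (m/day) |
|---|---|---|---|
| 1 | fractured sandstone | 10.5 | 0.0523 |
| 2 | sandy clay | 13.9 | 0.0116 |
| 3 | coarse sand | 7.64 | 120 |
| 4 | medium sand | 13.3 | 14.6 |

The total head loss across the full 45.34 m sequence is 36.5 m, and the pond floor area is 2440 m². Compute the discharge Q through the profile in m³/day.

63.6

Flow is perpendicular to layering, so the layers act in series and the equivalent K is the thickness-weighted harmonic mean.
Total thickness L = 10.5 + 13.9 + 7.64 + 13.3 = 45.34 m.
Σ(b_i/K_i) = 10.5/0.0523 + 13.9/0.0116 + 7.64/120 + 13.3/14.6 = 1400 d.
K_eq = L / Σ(b_i/K_i) = 45.34 / 1400 = 0.03239 m/day.
Q = K_eq · A · (Δh/L) = 0.03239 × 2440 × (36.5/45.34) = 63.61 m³/day.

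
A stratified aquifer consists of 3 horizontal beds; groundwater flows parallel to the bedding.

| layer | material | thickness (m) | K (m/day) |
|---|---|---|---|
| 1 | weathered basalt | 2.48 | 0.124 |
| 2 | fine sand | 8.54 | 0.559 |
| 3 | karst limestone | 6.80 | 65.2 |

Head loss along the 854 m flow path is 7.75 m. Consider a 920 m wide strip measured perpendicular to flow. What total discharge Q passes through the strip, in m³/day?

Flow is parallel to layering, so each bed carries its own Darcy discharge and the transmissivities add.
Σ(K_i·b_i) = 0.124×2.48 + 0.559×8.54 + 65.2×6.80 = 448.4 m²/day.
Hydraulic gradient i = Δh / L = 7.75 / 854 = 0.009075.
Q = Σ(K_i·b_i) · W · i = 448.4 × 920 × 0.009075 = 3744 m³/day.

3740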